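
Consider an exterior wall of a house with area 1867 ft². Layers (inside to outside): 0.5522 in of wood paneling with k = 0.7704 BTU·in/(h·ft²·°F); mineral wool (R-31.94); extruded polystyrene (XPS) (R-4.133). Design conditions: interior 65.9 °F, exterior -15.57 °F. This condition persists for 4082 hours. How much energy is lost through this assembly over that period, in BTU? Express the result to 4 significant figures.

0.5522/0.7704 = 0.71677
R_total = 0.71677 + 31.94 + 4.133 = 36.79 ft²·°F·h/BTU
Q = 1867 × (65.9 − (-15.57)) / 36.79 = 4134.4 BTU/h
E = 4134.4 × 4082 = 16877000 BTU

16880000 BTU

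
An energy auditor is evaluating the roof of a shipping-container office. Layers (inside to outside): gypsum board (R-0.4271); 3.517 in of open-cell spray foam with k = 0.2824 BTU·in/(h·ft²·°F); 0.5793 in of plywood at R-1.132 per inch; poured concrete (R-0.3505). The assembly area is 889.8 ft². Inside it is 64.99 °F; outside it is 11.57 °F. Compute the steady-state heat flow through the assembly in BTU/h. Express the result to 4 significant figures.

3.517/0.2824 = 12.454
0.5793 × 1.132 = 0.65577
R_total = 0.4271 + 12.454 + 0.65577 + 0.3505 = 13.887 ft²·°F·h/BTU
Q = A·ΔT/R = 889.8 × (64.99 − 11.57) / 13.887 = 3422.8 BTU/h

3423 BTU/h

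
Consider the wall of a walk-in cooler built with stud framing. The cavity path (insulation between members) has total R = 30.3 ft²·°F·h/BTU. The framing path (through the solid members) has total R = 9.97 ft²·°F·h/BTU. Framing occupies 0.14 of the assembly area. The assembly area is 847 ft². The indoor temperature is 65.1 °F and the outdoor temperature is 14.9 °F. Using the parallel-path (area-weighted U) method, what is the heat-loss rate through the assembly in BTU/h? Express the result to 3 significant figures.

U_eff = 0.86/30.3 + 0.14/9.97 = 0.02838 + 0.01404 = 0.04242
R_eff = 1/U_eff = 23.57 ft²·°F·h/BTU
Q = 847 × (65.1 − 14.9) / 23.57 = 1804 BTU/h

1800 BTU/h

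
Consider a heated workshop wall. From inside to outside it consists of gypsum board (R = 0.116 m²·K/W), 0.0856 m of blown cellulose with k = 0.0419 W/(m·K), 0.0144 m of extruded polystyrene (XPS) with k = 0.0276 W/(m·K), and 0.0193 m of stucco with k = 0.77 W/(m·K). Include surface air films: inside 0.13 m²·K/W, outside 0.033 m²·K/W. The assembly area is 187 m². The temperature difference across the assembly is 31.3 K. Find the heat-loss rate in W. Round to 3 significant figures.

0.0856/0.0419 = 2.043
0.0144/0.0276 = 0.5217
0.0193/0.77 = 0.02506
R_total = 0.13 + 0.116 + 2.043 + 0.5217 + 0.02506 + 0.033 = 2.869 m²·K/W
Q = A·ΔT/R = 187 × 31.3 / 2.869 = 2040 W

2040 W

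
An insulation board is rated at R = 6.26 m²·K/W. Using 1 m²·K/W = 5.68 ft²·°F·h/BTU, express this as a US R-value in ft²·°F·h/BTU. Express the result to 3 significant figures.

R_US = 6.26 × 5.68 = 35.56

35.6 ft²·°F·h/BTU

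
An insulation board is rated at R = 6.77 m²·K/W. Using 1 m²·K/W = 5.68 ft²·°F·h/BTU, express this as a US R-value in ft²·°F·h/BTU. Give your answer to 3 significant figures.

R_US = 6.77 × 5.68 = 38.45

38.5 ft²·°F·h/BTU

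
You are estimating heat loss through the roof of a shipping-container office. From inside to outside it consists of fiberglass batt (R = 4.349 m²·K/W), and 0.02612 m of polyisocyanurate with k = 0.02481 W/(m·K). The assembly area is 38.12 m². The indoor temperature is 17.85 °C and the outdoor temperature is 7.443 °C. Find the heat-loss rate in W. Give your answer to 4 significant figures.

73.44 W

0.02612/0.02481 = 1.0528
R_total = 4.349 + 1.0528 = 5.4018 m²·K/W
Q = A·ΔT/R = 38.12 × (17.85 − 7.443) / 5.4018 = 73.441 W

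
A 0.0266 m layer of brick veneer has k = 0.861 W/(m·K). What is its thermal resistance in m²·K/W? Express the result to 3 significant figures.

R = L/k = 0.0266/0.861 = 0.03089 m²·K/W

0.0309 m²·K/W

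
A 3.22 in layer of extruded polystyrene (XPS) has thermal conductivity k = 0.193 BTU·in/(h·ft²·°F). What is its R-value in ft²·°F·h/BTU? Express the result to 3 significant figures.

16.7 ft²·°F·h/BTU

R = L/k = 3.22/0.193 = 16.68 ft²·°F·h/BTU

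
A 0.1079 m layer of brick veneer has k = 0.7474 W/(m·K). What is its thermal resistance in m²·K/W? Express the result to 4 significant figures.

0.1444 m²·K/W

R = L/k = 0.1079/0.7474 = 0.14437 m²·K/W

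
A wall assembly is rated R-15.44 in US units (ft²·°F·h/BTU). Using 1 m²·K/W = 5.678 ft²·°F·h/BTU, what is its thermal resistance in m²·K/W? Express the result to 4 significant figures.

2.719 m²·K/W

R_SI = 15.44/5.678 = 2.7193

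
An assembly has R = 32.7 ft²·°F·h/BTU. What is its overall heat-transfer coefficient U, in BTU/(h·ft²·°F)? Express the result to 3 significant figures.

U = 1/R = 1/32.7 = 0.03058

0.0306 BTU/(h·ft²·°F)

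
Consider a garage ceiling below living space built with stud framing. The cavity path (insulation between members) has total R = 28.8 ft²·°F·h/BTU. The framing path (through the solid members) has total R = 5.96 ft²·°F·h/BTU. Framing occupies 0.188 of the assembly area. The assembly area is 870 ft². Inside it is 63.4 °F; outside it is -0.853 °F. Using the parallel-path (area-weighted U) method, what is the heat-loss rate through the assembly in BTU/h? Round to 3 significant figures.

3340 BTU/h

U_eff = 0.812/28.8 + 0.188/5.96 = 0.02819 + 0.03154 = 0.05974
R_eff = 1/U_eff = 16.74 ft²·°F·h/BTU
Q = 870 × (63.4 − (-0.853)) / 16.74 = 3339 BTU/h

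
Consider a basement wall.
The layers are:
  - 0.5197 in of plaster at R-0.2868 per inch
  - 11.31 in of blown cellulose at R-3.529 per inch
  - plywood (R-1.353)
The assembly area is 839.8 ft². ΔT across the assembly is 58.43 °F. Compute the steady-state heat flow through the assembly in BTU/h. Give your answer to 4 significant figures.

0.5197 × 0.2868 = 0.14905
11.31 × 3.529 = 39.913
R_total = 0.14905 + 39.913 + 1.353 = 41.415 ft²·°F·h/BTU
Q = A·ΔT/R = 839.8 × 58.43 / 41.415 = 1184.8 BTU/h

1185 BTU/h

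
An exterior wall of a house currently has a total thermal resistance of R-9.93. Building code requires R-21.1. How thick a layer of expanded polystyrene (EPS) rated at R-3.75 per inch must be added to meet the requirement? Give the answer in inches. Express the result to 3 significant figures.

ΔR = 21.1 − 9.93 = 11.17 ft²·°F·h/BTU
L = ΔR / (R/in) = 11.17/3.75 = 2.979 in

2.98 in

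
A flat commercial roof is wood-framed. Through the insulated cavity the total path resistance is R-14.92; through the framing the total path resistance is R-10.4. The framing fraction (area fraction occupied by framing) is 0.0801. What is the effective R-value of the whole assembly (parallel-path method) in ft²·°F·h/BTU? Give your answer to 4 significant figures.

14.42 ft²·°F·h/BTU

U_eff = 0.9199/14.92 + 0.0801/10.4 = 0.061655 + 0.0077019 = 0.069357
R_eff = 1/U_eff = 14.418 ft²·°F·h/BTU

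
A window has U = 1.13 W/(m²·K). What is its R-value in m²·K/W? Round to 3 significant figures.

0.885 m²·K/W

R = 1/U = 1/1.13 = 0.885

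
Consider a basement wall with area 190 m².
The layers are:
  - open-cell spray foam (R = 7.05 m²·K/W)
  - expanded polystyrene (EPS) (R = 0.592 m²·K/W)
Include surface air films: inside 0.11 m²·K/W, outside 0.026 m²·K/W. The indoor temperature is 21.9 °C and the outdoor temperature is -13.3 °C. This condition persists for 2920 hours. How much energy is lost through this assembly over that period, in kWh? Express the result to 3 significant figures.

2510 kWh

R_total = 0.11 + 7.05 + 0.592 + 0.026 = 7.778 m²·K/W
Q = 190 × (21.9 − (-13.3)) / 7.778 = 859.9 W
E = 859.9 W × 2920 h / 1000 = 2511 kWh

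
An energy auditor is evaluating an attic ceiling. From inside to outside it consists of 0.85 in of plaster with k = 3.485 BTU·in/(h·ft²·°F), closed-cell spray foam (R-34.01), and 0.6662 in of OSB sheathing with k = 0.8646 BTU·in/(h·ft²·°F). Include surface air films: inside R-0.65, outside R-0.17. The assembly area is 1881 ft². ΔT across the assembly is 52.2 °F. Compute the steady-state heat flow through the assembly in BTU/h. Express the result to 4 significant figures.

0.85/3.485 = 0.2439
0.6662/0.8646 = 0.77053
R_total = 0.65 + 0.2439 + 34.01 + 0.77053 + 0.17 = 35.844 ft²·°F·h/BTU
Q = A·ΔT/R = 1881 × 52.2 / 35.844 = 2739.3 BTU/h

2739 BTU/h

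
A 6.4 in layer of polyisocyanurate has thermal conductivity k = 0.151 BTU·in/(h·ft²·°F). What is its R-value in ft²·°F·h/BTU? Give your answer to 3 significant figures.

42.4 ft²·°F·h/BTU

R = L/k = 6.4/0.151 = 42.38 ft²·°F·h/BTU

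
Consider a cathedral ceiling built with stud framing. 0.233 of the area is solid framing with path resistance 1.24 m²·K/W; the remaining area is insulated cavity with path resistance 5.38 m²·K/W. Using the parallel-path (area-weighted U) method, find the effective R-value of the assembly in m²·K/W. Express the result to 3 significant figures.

U_eff = 0.767/5.38 + 0.233/1.24 = 0.1426 + 0.1879 = 0.3305
R_eff = 1/U_eff = 3.026 m²·K/W

3.03 m²·K/W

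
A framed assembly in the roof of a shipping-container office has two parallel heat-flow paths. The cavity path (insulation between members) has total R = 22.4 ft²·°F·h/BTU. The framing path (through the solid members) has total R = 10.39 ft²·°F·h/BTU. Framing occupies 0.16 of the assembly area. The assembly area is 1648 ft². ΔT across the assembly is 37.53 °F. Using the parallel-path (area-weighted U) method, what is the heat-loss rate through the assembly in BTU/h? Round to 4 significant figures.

U_eff = 0.84/22.4 + 0.16/10.39 = 0.0375 + 0.015399 = 0.052899
R_eff = 1/U_eff = 18.904 ft²·°F·h/BTU
Q = 1648 × 37.53 / 18.904 = 3271.8 BTU/h

3272 BTU/h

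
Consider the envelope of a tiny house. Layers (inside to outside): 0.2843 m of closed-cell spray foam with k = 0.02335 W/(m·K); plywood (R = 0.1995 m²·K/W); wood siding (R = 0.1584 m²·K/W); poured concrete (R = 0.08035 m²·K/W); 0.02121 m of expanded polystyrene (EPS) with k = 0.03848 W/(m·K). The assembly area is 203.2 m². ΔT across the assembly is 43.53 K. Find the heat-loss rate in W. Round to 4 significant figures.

0.2843/0.02335 = 12.176
0.02121/0.03848 = 0.5512
R_total = 12.176 + 0.1995 + 0.1584 + 0.08035 + 0.5512 = 13.165 m²·K/W
Q = A·ΔT/R = 203.2 × 43.53 / 13.165 = 671.88 W

671.9 W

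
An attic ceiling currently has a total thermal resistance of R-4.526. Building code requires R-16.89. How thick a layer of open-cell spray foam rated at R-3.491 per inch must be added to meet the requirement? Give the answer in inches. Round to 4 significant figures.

ΔR = 16.89 − 4.526 = 12.364 ft²·°F·h/BTU
L = ΔR / (R/in) = 12.364/3.491 = 3.5417 in

3.542 in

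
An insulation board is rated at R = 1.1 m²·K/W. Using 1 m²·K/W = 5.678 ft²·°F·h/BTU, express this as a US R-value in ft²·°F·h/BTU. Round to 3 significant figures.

6.25 ft²·°F·h/BTU

R_US = 1.1 × 5.678 = 6.246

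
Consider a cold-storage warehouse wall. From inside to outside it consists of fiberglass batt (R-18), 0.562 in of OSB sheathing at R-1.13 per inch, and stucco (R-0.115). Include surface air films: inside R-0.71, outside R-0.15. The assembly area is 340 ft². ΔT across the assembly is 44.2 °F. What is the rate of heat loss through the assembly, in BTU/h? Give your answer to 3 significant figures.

0.562 × 1.13 = 0.6351
R_total = 0.71 + 18 + 0.6351 + 0.115 + 0.15 = 19.61 ft²·°F·h/BTU
Q = A·ΔT/R = 340 × 44.2 / 19.61 = 766.3 BTU/h

766 BTU/h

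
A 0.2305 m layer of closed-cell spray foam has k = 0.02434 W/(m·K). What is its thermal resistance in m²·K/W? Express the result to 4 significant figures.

9.470 m²·K/W

R = L/k = 0.2305/0.02434 = 9.47 m²·K/W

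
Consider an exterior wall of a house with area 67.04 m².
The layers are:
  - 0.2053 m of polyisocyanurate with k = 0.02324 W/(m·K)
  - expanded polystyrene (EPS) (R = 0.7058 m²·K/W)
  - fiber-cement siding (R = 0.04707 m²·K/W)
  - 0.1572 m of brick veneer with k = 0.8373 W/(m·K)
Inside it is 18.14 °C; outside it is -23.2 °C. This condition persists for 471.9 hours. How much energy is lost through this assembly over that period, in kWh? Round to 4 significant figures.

0.2053/0.02324 = 8.8339
0.1572/0.8373 = 0.18775
R_total = 8.8339 + 0.7058 + 0.04707 + 0.18775 = 9.7745 m²·K/W
Q = 67.04 × (18.14 − (-23.2)) / 9.7745 = 283.54 W
E = 283.54 W × 471.9 h / 1000 = 133.8 kWh

133.8 kWh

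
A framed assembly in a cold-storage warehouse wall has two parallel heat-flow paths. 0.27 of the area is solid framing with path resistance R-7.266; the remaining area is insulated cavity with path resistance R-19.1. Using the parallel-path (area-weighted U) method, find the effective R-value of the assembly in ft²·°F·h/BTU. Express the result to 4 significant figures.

U_eff = 0.73/19.1 + 0.27/7.266 = 0.03822 + 0.037159 = 0.075379
R_eff = 1/U_eff = 13.266 ft²·°F·h/BTU

13.27 ft²·°F·h/BTU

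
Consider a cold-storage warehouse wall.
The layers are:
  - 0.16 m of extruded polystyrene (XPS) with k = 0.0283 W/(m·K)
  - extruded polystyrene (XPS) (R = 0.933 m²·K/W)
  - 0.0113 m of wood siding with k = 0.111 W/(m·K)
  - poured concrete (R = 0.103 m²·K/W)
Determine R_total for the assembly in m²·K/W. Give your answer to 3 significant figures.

0.16/0.0283 = 5.654
0.0113/0.111 = 0.1018
R_total = 5.654 + 0.933 + 0.1018 + 0.103 = 6.792 m²·K/W

6.79 m²·K/W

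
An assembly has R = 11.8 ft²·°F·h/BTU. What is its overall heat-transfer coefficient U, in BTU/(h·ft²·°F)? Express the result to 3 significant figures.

0.0847 BTU/(h·ft²·°F)

U = 1/R = 1/11.8 = 0.08475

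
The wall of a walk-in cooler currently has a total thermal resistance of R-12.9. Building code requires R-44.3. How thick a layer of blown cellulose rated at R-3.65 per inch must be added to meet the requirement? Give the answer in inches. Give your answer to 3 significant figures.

8.60 in

ΔR = 44.3 − 12.9 = 31.4 ft²·°F·h/BTU
L = ΔR / (R/in) = 31.4/3.65 = 8.603 in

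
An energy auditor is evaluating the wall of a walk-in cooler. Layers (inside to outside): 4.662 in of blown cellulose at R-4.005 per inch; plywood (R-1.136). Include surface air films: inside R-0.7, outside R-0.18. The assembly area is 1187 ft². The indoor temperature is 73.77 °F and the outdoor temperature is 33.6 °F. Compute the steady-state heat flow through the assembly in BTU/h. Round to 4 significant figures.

4.662 × 4.005 = 18.671
R_total = 0.7 + 18.671 + 1.136 + 0.18 = 20.687 ft²·°F·h/BTU
Q = A·ΔT/R = 1187 × (73.77 − 33.6) / 20.687 = 2304.9 BTU/h

2305 BTU/h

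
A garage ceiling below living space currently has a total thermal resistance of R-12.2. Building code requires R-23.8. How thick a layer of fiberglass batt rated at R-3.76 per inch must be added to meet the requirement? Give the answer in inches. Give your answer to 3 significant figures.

ΔR = 23.8 − 12.2 = 11.6 ft²·°F·h/BTU
L = ΔR / (R/in) = 11.6/3.76 = 3.085 in

3.09 in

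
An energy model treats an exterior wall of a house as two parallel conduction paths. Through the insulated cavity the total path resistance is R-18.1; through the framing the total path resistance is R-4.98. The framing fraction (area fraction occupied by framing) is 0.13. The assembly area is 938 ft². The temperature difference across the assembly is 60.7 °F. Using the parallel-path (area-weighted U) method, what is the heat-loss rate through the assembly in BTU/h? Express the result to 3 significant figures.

4220 BTU/h

U_eff = 0.87/18.1 + 0.13/4.98 = 0.04807 + 0.0261 = 0.07417
R_eff = 1/U_eff = 13.48 ft²·°F·h/BTU
Q = 938 × 60.7 / 13.48 = 4223 BTU/h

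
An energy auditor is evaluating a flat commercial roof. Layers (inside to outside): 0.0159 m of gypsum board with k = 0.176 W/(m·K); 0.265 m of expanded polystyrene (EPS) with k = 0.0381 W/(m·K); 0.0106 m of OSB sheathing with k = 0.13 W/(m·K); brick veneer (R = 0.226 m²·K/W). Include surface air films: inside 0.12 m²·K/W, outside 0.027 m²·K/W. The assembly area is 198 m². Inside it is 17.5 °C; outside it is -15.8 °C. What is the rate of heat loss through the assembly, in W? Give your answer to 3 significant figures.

879 W

0.0159/0.176 = 0.09034
0.265/0.0381 = 6.955
0.0106/0.13 = 0.08154
R_total = 0.12 + 0.09034 + 6.955 + 0.08154 + 0.226 + 0.027 = 7.5 m²·K/W
Q = A·ΔT/R = 198 × (17.5 − (-15.8)) / 7.5 = 879.1 W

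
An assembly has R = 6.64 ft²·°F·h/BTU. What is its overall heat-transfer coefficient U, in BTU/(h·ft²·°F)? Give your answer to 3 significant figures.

U = 1/R = 1/6.64 = 0.1506

0.151 BTU/(h·ft²·°F)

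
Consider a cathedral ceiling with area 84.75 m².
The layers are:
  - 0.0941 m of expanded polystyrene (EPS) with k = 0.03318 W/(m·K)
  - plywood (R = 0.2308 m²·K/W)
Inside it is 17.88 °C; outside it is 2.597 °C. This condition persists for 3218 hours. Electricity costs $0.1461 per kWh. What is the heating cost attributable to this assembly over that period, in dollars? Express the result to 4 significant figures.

0.0941/0.03318 = 2.836
R_total = 2.836 + 0.2308 = 3.0668 m²·K/W
Q = 84.75 × (17.88 − 2.597) / 3.0668 = 422.33 W
E = 422.33 W × 3218 h / 1000 = 1359.1 kWh
Cost = 1359.1 × 0.1461 = $198.56

198.6 dollars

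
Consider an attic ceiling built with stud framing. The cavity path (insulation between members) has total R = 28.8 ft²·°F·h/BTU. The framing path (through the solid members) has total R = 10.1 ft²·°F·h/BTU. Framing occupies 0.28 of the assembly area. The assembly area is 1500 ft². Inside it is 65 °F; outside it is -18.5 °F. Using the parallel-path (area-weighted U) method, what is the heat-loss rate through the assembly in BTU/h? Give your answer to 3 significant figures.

6600 BTU/h

U_eff = 0.72/28.8 + 0.28/10.1 = 0.025 + 0.02772 = 0.05272
R_eff = 1/U_eff = 18.97 ft²·°F·h/BTU
Q = 1500 × (65 − (-18.5)) / 18.97 = 6604 BTU/h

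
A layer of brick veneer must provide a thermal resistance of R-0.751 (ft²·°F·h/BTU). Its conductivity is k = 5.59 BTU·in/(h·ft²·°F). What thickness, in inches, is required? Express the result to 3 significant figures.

L = R × k = 0.751 × 5.59 = 4.198 in

4.20 in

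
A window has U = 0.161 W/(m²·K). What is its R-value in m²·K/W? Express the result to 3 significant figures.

R = 1/U = 1/0.161 = 6.211

6.21 m²·K/W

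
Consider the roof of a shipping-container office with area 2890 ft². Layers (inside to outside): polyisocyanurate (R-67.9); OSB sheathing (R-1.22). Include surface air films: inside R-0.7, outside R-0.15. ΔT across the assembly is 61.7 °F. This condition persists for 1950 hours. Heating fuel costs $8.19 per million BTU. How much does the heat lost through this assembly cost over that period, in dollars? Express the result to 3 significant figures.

40.7 dollars

R_total = 0.7 + 67.9 + 1.22 + 0.15 = 69.97 ft²·°F·h/BTU
Q = 2890 × 61.7 / 69.97 = 2548 BTU/h
E = 2548 × 1950 = 4969000 BTU
Cost = 4969000/10⁶ × 8.19 = $40.7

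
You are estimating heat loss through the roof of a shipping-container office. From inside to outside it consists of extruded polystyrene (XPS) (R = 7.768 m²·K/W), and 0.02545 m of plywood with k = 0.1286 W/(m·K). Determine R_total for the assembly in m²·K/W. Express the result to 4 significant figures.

7.966 m²·K/W

0.02545/0.1286 = 0.1979
R_total = 7.768 + 0.1979 = 7.9659 m²·K/W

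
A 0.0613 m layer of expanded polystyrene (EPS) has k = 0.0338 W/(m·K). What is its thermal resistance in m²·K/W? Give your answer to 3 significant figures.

1.81 m²·K/W

R = L/k = 0.0613/0.0338 = 1.814 m²·K/W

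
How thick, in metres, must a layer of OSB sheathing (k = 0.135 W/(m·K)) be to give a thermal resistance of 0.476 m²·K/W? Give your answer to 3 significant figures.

0.0643 m

L = R·k = 0.476 × 0.135 = 0.06426 m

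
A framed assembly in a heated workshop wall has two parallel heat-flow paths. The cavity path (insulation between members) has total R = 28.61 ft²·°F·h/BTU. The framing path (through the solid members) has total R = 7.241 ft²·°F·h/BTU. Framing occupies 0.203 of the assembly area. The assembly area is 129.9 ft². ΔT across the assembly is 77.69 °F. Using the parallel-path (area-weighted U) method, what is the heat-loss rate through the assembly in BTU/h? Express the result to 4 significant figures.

U_eff = 0.797/28.61 + 0.203/7.241 = 0.027857 + 0.028035 = 0.055892
R_eff = 1/U_eff = 17.892 ft²·°F·h/BTU
Q = 129.9 × 77.69 / 17.892 = 564.06 BTU/h

564.1 BTU/h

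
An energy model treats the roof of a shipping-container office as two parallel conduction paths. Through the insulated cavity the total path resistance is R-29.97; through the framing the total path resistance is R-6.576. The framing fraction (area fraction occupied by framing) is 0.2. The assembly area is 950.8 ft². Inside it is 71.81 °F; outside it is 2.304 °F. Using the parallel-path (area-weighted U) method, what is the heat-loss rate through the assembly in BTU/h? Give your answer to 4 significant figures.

U_eff = 0.8/29.97 + 0.2/6.576 = 0.026693 + 0.030414 = 0.057107
R_eff = 1/U_eff = 17.511 ft²·°F·h/BTU
Q = 950.8 × (71.81 − 2.304) / 17.511 = 3774 BTU/h

3774 BTU/h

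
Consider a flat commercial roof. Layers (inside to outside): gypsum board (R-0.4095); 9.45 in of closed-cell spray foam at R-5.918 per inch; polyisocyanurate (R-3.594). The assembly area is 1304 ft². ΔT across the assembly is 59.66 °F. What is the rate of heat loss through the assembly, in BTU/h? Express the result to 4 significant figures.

1298 BTU/h

9.45 × 5.918 = 55.925
R_total = 0.4095 + 55.925 + 3.594 = 59.929 ft²·°F·h/BTU
Q = A·ΔT/R = 1304 × 59.66 / 59.929 = 1298.2 BTU/h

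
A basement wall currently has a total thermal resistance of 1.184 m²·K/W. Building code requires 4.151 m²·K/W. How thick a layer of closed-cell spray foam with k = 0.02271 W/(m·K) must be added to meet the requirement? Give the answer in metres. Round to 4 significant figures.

ΔR = 4.151 − 1.184 = 2.967 m²·K/W
L = ΔR × k = 2.967 × 0.02271 = 0.067381 m

0.06738 m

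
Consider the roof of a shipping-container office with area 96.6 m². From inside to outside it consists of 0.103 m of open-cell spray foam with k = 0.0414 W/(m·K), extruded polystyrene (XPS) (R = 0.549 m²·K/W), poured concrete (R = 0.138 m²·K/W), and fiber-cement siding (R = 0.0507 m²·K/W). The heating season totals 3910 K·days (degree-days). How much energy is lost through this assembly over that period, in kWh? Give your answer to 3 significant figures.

0.103/0.0414 = 2.488
R_total = 2.488 + 0.549 + 0.138 + 0.0507 = 3.226 m²·K/W
E = A × HDD × 24 / R / 1000 = 96.6 × 3910 × 24 / 3.226 / 1000 = 2810 kWh

2810 kWh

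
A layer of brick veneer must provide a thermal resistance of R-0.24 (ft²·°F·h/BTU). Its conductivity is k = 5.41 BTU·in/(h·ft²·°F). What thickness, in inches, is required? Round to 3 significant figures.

L = R × k = 0.24 × 5.41 = 1.298 in

1.30 in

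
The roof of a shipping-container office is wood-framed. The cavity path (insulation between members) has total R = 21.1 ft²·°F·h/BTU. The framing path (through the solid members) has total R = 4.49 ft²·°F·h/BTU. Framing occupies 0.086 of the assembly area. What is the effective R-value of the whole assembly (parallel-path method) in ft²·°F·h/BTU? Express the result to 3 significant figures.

U_eff = 0.914/21.1 + 0.086/4.49 = 0.04332 + 0.01915 = 0.06247
R_eff = 1/U_eff = 16.01 ft²·°F·h/BTU

16.0 ft²·°F·h/BTU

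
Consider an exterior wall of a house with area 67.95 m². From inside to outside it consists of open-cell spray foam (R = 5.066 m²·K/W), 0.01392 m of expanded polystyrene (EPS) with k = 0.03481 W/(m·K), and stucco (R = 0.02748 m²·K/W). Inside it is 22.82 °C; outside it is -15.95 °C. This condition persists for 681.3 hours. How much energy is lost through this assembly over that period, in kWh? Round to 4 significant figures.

326.7 kWh

0.01392/0.03481 = 0.39989
R_total = 5.066 + 0.39989 + 0.02748 = 5.4934 m²·K/W
Q = 67.95 × (22.82 − (-15.95)) / 5.4934 = 479.56 W
E = 479.56 W × 681.3 h / 1000 = 326.73 kWh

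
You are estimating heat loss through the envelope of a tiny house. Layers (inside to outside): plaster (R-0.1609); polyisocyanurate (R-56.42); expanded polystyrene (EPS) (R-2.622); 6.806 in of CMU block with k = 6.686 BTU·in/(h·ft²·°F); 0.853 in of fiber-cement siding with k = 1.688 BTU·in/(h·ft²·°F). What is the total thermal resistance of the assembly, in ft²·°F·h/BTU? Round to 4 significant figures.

60.73 ft²·°F·h/BTU

6.806/6.686 = 1.0179
0.853/1.688 = 0.50533
R_total = 0.1609 + 56.42 + 2.622 + 1.0179 + 0.50533 = 60.726 ft²·°F·h/BTU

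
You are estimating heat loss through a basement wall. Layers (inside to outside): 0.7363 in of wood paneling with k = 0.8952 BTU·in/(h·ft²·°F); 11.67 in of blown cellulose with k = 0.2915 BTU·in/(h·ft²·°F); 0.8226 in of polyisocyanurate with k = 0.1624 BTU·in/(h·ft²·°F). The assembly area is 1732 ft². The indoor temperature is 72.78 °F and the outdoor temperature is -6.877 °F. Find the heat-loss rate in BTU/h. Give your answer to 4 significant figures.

3004 BTU/h

0.7363/0.8952 = 0.8225
11.67/0.2915 = 40.034
0.8226/0.1624 = 5.0653
R_total = 0.8225 + 40.034 + 5.0653 = 45.922 ft²·°F·h/BTU
Q = A·ΔT/R = 1732 × (72.78 − (-6.877)) / 45.922 = 3004.3 BTU/h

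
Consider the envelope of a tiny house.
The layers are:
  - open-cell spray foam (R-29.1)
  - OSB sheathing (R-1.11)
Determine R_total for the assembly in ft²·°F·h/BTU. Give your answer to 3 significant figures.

30.2 ft²·°F·h/BTU

R_total = 29.1 + 1.11 = 30.21 ft²·°F·h/BTU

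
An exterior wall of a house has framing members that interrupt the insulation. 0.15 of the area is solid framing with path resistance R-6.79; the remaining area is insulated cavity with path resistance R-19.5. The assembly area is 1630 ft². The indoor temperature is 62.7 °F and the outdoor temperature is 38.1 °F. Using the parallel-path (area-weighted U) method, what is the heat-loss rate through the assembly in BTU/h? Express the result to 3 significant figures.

U_eff = 0.85/19.5 + 0.15/6.79 = 0.04359 + 0.02209 = 0.06568
R_eff = 1/U_eff = 15.23 ft²·°F·h/BTU
Q = 1630 × (62.7 − 38.1) / 15.23 = 2634 BTU/h

2630 BTU/h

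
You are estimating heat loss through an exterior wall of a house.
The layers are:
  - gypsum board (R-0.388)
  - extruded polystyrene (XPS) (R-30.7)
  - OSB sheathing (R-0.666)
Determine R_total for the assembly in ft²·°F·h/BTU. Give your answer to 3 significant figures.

31.8 ft²·°F·h/BTU

R_total = 0.388 + 30.7 + 0.666 = 31.75 ft²·°F·h/BTU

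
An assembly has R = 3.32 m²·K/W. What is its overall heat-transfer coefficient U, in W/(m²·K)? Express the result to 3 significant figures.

0.301 W/(m²·K)

U = 1/R = 1/3.32 = 0.3012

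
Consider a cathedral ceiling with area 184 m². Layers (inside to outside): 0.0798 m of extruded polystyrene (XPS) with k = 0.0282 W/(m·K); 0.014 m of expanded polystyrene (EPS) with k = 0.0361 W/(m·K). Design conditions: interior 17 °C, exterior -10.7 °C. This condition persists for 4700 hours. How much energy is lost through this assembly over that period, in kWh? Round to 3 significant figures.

7440 kWh

0.0798/0.0282 = 2.83
0.014/0.0361 = 0.3878
R_total = 2.83 + 0.3878 = 3.218 m²·K/W
Q = 184 × (17 − (-10.7)) / 3.218 = 1584 W
E = 1584 W × 4700 h / 1000 = 7445 kWh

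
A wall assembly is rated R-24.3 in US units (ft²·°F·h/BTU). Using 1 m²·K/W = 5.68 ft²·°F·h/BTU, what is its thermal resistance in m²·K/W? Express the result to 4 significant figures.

4.278 m²·K/W

R_SI = 24.3/5.68 = 4.2782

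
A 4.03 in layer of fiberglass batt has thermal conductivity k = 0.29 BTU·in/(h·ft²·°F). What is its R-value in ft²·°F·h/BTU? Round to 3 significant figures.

13.9 ft²·°F·h/BTU

R = L/k = 4.03/0.29 = 13.9 ft²·°F·h/BTU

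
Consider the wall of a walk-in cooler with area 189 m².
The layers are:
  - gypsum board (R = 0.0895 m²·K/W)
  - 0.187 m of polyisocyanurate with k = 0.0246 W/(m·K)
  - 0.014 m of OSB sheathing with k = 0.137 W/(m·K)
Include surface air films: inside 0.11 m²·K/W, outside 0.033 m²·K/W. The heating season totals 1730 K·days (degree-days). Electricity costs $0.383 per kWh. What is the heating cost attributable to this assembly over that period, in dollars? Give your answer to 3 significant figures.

379 dollars

0.187/0.0246 = 7.602
0.014/0.137 = 0.1022
R_total = 0.11 + 0.0895 + 7.602 + 0.1022 + 0.033 = 7.936 m²·K/W
E = A × HDD × 24 / R / 1000 = 189 × 1730 × 24 / 7.936 / 1000 = 988.8 kWh
Cost = 988.8 × 0.383 = $378.7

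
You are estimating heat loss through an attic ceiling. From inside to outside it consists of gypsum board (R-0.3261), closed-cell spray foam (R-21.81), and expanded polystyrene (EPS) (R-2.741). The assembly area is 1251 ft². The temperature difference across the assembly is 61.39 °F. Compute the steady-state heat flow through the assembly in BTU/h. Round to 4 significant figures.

R_total = 0.3261 + 21.81 + 2.741 = 24.877 ft²·°F·h/BTU
Q = A·ΔT/R = 1251 × 61.39 / 24.877 = 3087.1 BTU/h

3087 BTU/h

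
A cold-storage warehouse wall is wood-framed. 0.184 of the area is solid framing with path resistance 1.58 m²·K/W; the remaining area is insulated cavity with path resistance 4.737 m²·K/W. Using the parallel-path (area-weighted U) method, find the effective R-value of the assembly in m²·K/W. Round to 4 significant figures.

U_eff = 0.816/4.737 + 0.184/1.58 = 0.17226 + 0.11646 = 0.28872
R_eff = 1/U_eff = 3.4636 m²·K/W

3.464 m²·K/W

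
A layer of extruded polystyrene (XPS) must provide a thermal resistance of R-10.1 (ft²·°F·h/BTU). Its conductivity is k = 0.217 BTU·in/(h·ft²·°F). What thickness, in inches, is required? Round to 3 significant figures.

L = R × k = 10.1 × 0.217 = 2.192 in

2.19 in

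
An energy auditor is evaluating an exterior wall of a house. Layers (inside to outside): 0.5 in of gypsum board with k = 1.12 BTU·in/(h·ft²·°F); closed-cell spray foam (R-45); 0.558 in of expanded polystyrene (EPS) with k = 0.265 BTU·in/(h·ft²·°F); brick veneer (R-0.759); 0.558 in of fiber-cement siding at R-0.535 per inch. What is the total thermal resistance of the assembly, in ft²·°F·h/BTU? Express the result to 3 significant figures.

48.6 ft²·°F·h/BTU

0.5/1.12 = 0.4464
0.558/0.265 = 2.106
0.558 × 0.535 = 0.2985
R_total = 0.4464 + 45 + 2.106 + 0.759 + 0.2985 = 48.61 ft²·°F·h/BTU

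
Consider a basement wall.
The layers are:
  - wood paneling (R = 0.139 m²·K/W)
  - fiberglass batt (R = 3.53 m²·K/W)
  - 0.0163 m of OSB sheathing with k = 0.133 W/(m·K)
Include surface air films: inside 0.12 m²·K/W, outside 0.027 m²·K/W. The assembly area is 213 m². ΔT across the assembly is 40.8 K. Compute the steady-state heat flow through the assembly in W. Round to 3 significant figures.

0.0163/0.133 = 0.1226
R_total = 0.12 + 0.139 + 3.53 + 0.1226 + 0.027 = 3.939 m²·K/W
Q = A·ΔT/R = 213 × 40.8 / 3.939 = 2206 W

2210 W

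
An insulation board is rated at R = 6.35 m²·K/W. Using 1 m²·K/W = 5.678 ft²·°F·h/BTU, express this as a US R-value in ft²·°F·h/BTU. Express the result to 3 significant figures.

R_US = 6.35 × 5.678 = 36.06

36.1 ft²·°F·h/BTU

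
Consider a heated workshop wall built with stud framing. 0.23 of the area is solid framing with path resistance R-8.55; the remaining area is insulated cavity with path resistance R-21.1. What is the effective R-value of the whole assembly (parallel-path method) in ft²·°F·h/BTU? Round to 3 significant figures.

U_eff = 0.77/21.1 + 0.23/8.55 = 0.03649 + 0.0269 = 0.06339
R_eff = 1/U_eff = 15.77 ft²·°F·h/BTU

15.8 ft²·°F·h/BTU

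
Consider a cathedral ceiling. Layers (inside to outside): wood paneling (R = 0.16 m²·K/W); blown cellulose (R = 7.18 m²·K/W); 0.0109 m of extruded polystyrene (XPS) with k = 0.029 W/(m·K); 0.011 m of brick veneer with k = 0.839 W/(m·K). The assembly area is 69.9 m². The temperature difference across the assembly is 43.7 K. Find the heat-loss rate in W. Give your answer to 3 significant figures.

395 W

0.0109/0.029 = 0.3759
0.011/0.839 = 0.01311
R_total = 0.16 + 7.18 + 0.3759 + 0.01311 = 7.729 m²·K/W
Q = A·ΔT/R = 69.9 × 43.7 / 7.729 = 395.2 W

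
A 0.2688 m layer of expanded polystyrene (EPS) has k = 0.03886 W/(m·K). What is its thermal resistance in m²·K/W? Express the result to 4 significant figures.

R = L/k = 0.2688/0.03886 = 6.9171 m²·K/W

6.917 m²·K/W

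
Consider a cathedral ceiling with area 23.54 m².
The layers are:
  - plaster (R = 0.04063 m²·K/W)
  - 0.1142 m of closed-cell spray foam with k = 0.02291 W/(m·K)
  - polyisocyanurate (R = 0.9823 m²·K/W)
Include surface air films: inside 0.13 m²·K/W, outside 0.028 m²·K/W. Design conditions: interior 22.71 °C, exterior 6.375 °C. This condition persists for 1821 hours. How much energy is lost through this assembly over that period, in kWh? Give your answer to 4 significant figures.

113.6 kWh

0.1142/0.02291 = 4.9847
R_total = 0.13 + 0.04063 + 4.9847 + 0.9823 + 0.028 = 6.1657 m²·K/W
Q = 23.54 × (22.71 − 6.375) / 6.1657 = 62.366 W
E = 62.366 W × 1821 h / 1000 = 113.57 kWh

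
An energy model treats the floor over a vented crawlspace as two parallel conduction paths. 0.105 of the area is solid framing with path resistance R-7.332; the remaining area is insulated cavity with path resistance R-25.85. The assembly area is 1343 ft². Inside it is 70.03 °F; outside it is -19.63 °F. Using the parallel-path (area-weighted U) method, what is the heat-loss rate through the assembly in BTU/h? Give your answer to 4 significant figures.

5893 BTU/h

U_eff = 0.895/25.85 + 0.105/7.332 = 0.034623 + 0.014321 = 0.048944
R_eff = 1/U_eff = 20.432 ft²·°F·h/BTU
Q = 1343 × (70.03 − (-19.63)) / 20.432 = 5893.5 BTU/h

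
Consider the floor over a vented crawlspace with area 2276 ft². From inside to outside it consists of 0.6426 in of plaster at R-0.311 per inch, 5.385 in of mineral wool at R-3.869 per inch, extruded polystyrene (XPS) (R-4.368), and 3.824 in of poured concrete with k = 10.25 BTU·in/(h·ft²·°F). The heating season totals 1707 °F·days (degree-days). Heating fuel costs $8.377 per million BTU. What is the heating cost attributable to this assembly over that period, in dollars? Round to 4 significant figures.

30.30 dollars

0.6426 × 0.311 = 0.19985
5.385 × 3.869 = 20.835
3.824/10.25 = 0.37307
R_total = 0.19985 + 20.835 + 4.368 + 0.37307 = 25.775 ft²·°F·h/BTU
E = A × HDD × 24 / R = 2276 × 1707 × 24 / 25.775 = 3617500 BTU
Cost = 3617500/10⁶ × 8.377 = $30.304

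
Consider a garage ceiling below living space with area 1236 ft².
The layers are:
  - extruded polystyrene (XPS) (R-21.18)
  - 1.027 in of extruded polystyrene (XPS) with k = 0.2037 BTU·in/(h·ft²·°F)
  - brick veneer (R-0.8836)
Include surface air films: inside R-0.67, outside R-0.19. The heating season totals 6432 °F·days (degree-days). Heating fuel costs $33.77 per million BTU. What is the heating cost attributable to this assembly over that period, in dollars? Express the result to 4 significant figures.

1.027/0.2037 = 5.0417
R_total = 0.67 + 21.18 + 5.0417 + 0.8836 + 0.19 = 27.965 ft²·°F·h/BTU
E = A × HDD × 24 / R = 1236 × 6432 × 24 / 27.965 = 6822700 BTU
Cost = 6822700/10⁶ × 33.77 = $230.4

230.4 dollars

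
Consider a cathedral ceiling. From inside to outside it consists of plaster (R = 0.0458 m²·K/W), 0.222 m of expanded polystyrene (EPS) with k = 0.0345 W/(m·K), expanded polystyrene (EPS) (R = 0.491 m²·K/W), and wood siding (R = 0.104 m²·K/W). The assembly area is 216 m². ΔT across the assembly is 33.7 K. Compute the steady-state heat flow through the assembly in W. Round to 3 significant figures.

1030 W

0.222/0.0345 = 6.435
R_total = 0.0458 + 6.435 + 0.491 + 0.104 = 7.076 m²·K/W
Q = A·ΔT/R = 216 × 33.7 / 7.076 = 1029 W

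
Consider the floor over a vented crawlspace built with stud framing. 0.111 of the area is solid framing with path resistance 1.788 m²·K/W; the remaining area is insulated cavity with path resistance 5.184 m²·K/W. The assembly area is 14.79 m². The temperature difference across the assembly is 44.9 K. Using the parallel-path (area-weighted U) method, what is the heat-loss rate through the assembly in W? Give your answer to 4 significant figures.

155.1 W

U_eff = 0.889/5.184 + 0.111/1.788 = 0.17149 + 0.062081 = 0.23357
R_eff = 1/U_eff = 4.2814 m²·K/W
Q = 14.79 × 44.9 / 4.2814 = 155.11 W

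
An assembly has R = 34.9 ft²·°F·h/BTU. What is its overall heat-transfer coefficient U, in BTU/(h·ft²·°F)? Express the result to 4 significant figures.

U = 1/R = 1/34.9 = 0.028653

0.02865 BTU/(h·ft²·°F)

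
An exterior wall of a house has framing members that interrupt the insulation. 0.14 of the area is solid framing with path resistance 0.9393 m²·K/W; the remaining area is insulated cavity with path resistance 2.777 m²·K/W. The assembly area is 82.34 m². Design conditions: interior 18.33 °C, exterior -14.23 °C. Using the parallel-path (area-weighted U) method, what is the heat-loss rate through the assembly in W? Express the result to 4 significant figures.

U_eff = 0.86/2.777 + 0.14/0.9393 = 0.30969 + 0.14905 = 0.45873
R_eff = 1/U_eff = 2.1799 m²·K/W
Q = 82.34 × (18.33 − (-14.23)) / 2.1799 = 1229.9 W

1230 W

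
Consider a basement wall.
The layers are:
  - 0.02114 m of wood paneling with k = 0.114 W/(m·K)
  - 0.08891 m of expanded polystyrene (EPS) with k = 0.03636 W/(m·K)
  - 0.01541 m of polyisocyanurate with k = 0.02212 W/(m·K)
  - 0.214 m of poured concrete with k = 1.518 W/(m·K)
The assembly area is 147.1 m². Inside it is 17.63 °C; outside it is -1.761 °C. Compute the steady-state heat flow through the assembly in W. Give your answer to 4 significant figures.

822.4 W

0.02114/0.114 = 0.18544
0.08891/0.03636 = 2.4453
0.01541/0.02212 = 0.69665
0.214/1.518 = 0.14097
R_total = 0.18544 + 2.4453 + 0.69665 + 0.14097 = 3.4683 m²·K/W
Q = A·ΔT/R = 147.1 × (17.63 − (-1.761)) / 3.4683 = 822.42 W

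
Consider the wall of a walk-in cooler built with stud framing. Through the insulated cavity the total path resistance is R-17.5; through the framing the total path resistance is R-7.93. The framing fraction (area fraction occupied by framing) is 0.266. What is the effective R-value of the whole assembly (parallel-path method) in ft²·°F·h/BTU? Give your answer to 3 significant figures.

13.2 ft²·°F·h/BTU

U_eff = 0.734/17.5 + 0.266/7.93 = 0.04194 + 0.03354 = 0.07549
R_eff = 1/U_eff = 13.25 ft²·°F·h/BTU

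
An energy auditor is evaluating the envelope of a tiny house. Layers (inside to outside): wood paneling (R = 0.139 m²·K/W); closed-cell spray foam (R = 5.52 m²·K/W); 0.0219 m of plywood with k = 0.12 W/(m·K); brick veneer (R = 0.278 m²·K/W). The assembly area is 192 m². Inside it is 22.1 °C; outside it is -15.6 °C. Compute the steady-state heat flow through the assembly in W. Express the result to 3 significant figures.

0.0219/0.12 = 0.1825
R_total = 0.139 + 5.52 + 0.1825 + 0.278 = 6.119 m²·K/W
Q = A·ΔT/R = 192 × (22.1 − (-15.6)) / 6.119 = 1183 W

1180 W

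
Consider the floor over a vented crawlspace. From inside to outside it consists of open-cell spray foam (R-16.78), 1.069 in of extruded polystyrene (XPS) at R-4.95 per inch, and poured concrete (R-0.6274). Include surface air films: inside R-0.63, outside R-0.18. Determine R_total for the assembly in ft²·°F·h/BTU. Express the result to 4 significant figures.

23.51 ft²·°F·h/BTU

1.069 × 4.95 = 5.2915
R_total = 0.63 + 16.78 + 5.2915 + 0.6274 + 0.18 = 23.509 ft²·°F·h/BTU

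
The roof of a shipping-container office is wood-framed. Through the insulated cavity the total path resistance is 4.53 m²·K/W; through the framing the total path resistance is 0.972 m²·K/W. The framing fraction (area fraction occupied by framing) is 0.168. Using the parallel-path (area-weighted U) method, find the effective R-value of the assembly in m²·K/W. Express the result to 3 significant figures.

U_eff = 0.832/4.53 + 0.168/0.972 = 0.1837 + 0.1728 = 0.3565
R_eff = 1/U_eff = 2.805 m²·K/W

2.81 m²·K/W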